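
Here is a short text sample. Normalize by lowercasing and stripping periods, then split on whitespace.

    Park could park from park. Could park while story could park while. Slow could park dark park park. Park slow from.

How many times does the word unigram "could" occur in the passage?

4

Scanning the 21 tokens for "could":
  position 2: could
  position 6: could
  position 10: could
  position 14: could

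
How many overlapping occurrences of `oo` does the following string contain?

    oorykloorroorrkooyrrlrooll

5

Sliding a length-2 window over the 26 characters (25 positions):
  position 1–2: oo
  position 7–8: oo
  position 11–12: oo
  position 16–17: oo
  position 23–24: oo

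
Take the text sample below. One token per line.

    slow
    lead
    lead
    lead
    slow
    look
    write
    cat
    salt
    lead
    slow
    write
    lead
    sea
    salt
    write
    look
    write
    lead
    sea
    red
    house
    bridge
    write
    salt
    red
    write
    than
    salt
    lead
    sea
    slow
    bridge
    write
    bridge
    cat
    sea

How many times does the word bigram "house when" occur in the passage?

0

Scanning the 36 overlapping bigram windows for "house when":
  (none found)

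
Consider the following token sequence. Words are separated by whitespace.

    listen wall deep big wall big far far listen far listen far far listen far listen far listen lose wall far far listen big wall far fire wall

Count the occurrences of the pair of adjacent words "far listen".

6

Scanning the 27 overlapping bigram windows for "far listen":
  position 8–9: far listen
  position 10–11: far listen
  position 13–14: far listen
  position 15–16: far listen
  position 17–18: far listen
  position 22–23: far listen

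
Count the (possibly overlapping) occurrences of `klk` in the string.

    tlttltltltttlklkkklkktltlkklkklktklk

5

Sliding a length-3 window over the 36 characters (34 positions):
  position 14–16: klk
  position 18–20: klk
  position 27–29: klk
  position 30–32: klk
  position 34–36: klk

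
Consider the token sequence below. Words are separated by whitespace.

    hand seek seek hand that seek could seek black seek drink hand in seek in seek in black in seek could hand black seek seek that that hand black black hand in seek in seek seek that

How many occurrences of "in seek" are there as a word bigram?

Scanning the 36 overlapping bigram windows for "in seek":
  position 13–14: in seek
  position 15–16: in seek
  position 19–20: in seek
  position 32–33: in seek
  position 34–35: in seek

5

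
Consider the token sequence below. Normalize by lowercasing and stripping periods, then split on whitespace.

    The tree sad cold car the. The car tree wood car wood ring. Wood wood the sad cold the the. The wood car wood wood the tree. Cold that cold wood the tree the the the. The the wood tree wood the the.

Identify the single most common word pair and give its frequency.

Bigram frequencies (highest first):
  the the: 8
  wood the: 4
  the tree: 3
  sad cold: 2
  tree wood: 2
  wood car: 2
  … (18 more, each ≤ 2)

"the the", 8 times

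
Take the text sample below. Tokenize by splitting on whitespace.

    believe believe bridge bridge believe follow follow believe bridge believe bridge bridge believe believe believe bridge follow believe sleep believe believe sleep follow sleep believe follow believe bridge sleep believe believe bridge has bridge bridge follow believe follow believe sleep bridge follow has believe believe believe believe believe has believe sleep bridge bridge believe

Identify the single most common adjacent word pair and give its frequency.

Bigram frequencies (highest first):
  believe believe: 9
  believe bridge: 6
  follow believe: 5
  bridge bridge: 4
  bridge believe: 4
  believe sleep: 4
  … (13 more, each ≤ 3)

"believe believe", 9 times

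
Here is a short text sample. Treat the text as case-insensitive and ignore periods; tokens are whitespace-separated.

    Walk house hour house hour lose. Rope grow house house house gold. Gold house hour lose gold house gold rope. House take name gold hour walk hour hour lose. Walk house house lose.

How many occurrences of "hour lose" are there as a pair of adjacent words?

Scanning the 32 overlapping bigram windows for "hour lose":
  position 5–6: hour lose
  position 15–16: hour lose
  position 28–29: hour lose

3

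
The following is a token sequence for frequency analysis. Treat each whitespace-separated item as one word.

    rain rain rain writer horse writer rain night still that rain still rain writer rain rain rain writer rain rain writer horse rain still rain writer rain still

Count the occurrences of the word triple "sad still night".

Scanning the 26 overlapping trigram windows for "sad still night":
  (none found)

0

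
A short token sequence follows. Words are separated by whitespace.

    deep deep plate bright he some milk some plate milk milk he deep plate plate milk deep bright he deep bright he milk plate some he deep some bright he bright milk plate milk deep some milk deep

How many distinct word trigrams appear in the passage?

34

38 tokens → 36 trigram windows in total.
Repeated trigrams (each contributes count−1 duplicates):
  deep bright he: 2
  plate milk deep: 2
2 duplicate windows → 36 − 2 = 34 distinct.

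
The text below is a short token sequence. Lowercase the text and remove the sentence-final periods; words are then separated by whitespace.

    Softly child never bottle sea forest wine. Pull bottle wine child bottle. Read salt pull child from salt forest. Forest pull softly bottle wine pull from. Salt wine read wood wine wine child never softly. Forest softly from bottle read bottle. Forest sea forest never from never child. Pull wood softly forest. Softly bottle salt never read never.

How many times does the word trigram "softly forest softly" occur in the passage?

2

Scanning the 56 overlapping trigram windows for "softly forest softly":
  position 35–37: softly forest softly
  position 51–53: softly forest softly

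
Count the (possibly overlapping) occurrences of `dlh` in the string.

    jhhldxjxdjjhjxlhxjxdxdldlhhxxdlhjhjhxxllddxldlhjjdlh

Sliding a length-3 window over the 52 characters (50 positions):
  position 24–26: dlh
  position 30–32: dlh
  position 45–47: dlh
  position 50–52: dlh

4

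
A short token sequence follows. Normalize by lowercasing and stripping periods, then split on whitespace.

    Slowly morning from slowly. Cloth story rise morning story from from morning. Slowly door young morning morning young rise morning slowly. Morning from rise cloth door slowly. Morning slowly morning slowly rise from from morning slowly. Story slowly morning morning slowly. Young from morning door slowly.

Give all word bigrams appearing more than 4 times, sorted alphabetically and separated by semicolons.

Bigram counts meeting the condition (more than 4 times):
  morning slowly: 6
  slowly morning: 5

morning slowly; slowly morning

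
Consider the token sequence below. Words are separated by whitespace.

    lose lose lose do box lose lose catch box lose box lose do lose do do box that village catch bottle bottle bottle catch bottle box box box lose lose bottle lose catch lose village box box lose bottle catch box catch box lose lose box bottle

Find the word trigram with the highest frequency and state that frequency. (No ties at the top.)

"box lose lose", 3 times

Trigram frequencies (highest first):
  box lose lose: 3
  catch box lose: 2
  box box lose: 2
  lose lose lose: 1
  lose lose do: 1
  lose do box: 1
  … (35 more, each ≤ 1)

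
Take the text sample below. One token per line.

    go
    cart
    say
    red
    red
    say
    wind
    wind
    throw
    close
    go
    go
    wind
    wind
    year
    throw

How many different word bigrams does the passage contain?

16 tokens → 15 bigram windows in total.
Repeated bigrams (each contributes count−1 duplicates):
  wind wind: 2
1 duplicate windows → 15 − 1 = 14 distinct.

14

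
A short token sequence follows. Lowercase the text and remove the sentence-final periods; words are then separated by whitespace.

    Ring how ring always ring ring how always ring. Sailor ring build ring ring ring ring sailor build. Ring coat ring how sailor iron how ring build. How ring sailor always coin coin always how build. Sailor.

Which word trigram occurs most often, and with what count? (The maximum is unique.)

"ring ring ring", 2 times

Trigram frequencies (highest first):
  ring ring ring: 2
  ring how ring: 1
  how ring always: 1
  ring always ring: 1
  always ring ring: 1
  ring ring how: 1
  … (28 more, each ≤ 1)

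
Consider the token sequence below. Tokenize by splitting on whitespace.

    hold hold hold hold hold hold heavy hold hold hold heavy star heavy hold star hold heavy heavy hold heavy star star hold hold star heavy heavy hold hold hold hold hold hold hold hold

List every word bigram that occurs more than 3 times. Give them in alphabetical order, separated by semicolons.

Bigram counts meeting the condition (more than 3 times):
  heavy hold: 4
  hold heavy: 4
  hold hold: 15

heavy hold; hold heavy; hold hold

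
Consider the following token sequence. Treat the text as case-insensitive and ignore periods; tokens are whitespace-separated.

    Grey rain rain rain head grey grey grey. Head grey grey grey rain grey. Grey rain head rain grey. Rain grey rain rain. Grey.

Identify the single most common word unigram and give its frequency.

"grey", 12 times

Unigram frequencies (highest first):
  grey: 12
  rain: 9
  head: 3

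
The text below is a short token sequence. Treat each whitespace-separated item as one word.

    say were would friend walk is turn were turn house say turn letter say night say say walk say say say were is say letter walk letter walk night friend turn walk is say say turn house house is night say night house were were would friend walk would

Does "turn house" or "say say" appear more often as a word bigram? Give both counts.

"say say" (4 vs 2)

"turn house": 2 occurrences
"say say": 4 occurrences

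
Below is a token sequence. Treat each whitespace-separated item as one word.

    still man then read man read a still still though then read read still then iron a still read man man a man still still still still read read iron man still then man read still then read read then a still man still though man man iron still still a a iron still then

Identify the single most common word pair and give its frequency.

Bigram frequencies (highest first):
  still still: 5
  still then: 4
  then read: 3
  a still: 3
  read read: 3
  man still: 3
  … (25 more, each ≤ 2)

"still still", 5 times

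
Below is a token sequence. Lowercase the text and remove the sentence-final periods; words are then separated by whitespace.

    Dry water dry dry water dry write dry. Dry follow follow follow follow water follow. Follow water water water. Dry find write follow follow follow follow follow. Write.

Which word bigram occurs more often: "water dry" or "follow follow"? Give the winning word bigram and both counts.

"water dry": 3 occurrences
"follow follow": 8 occurrences

"follow follow" (8 vs 3)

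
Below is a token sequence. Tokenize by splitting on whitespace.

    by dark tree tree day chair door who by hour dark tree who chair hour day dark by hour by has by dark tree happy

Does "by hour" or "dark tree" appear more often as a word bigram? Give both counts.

"by hour": 2 occurrences
"dark tree": 3 occurrences

"dark tree" (3 vs 2)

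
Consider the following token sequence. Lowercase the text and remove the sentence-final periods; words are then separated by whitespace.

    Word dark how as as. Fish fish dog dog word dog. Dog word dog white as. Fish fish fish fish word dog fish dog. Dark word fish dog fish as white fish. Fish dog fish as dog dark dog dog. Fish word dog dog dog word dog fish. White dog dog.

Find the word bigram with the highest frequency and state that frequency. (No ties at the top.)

Bigram frequencies (highest first):
  dog dog: 6
  fish fish: 5
  word dog: 5
  dog fish: 5
  fish dog: 4
  dog word: 3
  … (18 more, each ≤ 2)

"dog dog", 6 times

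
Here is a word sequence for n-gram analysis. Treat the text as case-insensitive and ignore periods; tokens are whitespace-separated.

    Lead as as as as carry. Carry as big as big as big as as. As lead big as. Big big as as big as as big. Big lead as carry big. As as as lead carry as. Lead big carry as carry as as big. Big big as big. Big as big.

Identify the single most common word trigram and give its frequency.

"big as big", 5 times

Trigram frequencies (highest first):
  big as big: 5
  as as as: 4
  as big as: 4
  big as as: 4
  as big big: 4
  big big as: 3
  … (23 more, each ≤ 3)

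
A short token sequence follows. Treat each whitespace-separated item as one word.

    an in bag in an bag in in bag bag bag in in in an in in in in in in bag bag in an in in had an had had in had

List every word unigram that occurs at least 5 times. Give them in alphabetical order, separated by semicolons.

an; bag; in

Unigram counts meeting the condition (at least 5 times):
  an: 5
  bag: 7
  in: 17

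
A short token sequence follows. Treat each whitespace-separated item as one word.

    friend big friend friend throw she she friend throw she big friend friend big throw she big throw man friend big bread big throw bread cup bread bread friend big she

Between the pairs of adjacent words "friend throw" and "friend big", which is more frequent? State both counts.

"friend big" (4 vs 2)

"friend throw": 2 occurrences
"friend big": 4 occurrences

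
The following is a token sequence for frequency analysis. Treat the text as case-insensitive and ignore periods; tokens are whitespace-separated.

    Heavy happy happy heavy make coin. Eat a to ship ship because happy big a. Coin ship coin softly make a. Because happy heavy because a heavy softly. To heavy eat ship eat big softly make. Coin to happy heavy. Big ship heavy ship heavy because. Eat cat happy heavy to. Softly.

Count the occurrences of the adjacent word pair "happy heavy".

4

Scanning the 51 overlapping bigram windows for "happy heavy":
  position 3–4: happy heavy
  position 23–24: happy heavy
  position 39–40: happy heavy
  position 49–50: happy heavy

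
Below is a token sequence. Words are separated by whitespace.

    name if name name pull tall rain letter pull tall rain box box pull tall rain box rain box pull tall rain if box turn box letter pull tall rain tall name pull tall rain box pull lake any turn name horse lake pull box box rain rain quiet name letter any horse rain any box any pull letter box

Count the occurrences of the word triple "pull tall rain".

6

Scanning the 58 overlapping trigram windows for "pull tall rain":
  position 5–7: pull tall rain
  position 9–11: pull tall rain
  position 14–16: pull tall rain
  position 20–22: pull tall rain
  position 28–30: pull tall rain
  position 33–35: pull tall rain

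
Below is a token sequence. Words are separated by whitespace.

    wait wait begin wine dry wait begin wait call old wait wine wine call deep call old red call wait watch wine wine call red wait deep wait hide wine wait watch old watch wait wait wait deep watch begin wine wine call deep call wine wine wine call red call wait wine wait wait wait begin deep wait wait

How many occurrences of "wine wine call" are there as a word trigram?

Scanning the 58 overlapping trigram windows for "wine wine call":
  position 12–14: wine wine call
  position 22–24: wine wine call
  position 41–43: wine wine call
  position 47–49: wine wine call

4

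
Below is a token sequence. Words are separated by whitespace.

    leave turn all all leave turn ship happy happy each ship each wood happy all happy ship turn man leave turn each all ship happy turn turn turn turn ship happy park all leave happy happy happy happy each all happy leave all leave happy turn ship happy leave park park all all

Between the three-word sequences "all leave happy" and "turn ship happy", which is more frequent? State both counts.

"turn ship happy" (3 vs 2)

"all leave happy": 2 occurrences
"turn ship happy": 3 occurrences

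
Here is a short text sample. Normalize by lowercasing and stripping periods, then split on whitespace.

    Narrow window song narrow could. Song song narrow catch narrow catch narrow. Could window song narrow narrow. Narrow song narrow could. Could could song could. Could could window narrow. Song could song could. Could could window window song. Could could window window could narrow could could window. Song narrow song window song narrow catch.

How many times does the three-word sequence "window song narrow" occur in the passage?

Scanning the 52 overlapping trigram windows for "window song narrow":
  position 2–4: window song narrow
  position 14–16: window song narrow
  position 47–49: window song narrow
  position 51–53: window song narrow

4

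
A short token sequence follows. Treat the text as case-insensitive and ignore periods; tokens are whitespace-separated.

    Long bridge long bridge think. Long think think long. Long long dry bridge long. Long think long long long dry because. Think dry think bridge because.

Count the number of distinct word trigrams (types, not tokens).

21

26 tokens → 24 trigram windows in total.
Repeated trigrams (each contributes count−1 duplicates):
  long long dry: 2
  long long long: 2
  think long long: 2
3 duplicate windows → 24 − 3 = 21 distinct.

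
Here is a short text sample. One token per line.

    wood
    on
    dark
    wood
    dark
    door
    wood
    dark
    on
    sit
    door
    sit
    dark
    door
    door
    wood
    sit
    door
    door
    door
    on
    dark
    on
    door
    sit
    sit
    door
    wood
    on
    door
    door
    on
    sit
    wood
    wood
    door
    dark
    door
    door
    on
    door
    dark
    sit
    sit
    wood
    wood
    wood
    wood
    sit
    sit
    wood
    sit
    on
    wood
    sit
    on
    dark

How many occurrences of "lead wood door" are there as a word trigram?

0

Scanning the 55 overlapping trigram windows for "lead wood door":
  (none found)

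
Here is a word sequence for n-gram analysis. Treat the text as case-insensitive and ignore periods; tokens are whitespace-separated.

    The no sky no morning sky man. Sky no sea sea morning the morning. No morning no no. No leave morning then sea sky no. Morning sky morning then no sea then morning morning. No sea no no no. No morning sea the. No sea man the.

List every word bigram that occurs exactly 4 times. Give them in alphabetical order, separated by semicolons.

Bigram counts meeting the condition (exactly 4 times):
  no morning: 4
  no sea: 4

no morning; no sea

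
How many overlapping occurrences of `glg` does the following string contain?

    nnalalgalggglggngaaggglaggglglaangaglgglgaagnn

4

Sliding a length-3 window over the 46 characters (44 positions):
  position 12–14: glg
  position 27–29: glg
  position 36–38: glg
  position 39–41: glg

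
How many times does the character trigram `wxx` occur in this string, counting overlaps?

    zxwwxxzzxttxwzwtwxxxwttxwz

2

Sliding a length-3 window over the 26 characters (24 positions):
  position 4–6: wxx
  position 17–19: wxx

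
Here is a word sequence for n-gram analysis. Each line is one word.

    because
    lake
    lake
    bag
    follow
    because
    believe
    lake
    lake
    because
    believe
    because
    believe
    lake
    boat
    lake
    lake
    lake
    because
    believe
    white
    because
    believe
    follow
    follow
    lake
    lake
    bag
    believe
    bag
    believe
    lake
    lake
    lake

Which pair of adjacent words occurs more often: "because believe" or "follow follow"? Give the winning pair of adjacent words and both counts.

"because believe" (5 vs 1)

"because believe": 5 occurrences
"follow follow": 1 occurrence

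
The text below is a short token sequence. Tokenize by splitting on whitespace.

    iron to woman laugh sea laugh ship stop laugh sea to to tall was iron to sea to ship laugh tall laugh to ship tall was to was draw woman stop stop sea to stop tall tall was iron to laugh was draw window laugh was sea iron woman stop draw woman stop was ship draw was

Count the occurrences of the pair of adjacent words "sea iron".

1

Scanning the 56 overlapping bigram windows for "sea iron":
  position 47–48: sea iron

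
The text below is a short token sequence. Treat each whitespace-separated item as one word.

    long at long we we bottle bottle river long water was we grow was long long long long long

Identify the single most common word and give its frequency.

Unigram frequencies (highest first):
  long: 8
  we: 3
  bottle: 2
  was: 2
  at: 1
  river: 1
  … (2 more, each ≤ 1)

"long", 8 times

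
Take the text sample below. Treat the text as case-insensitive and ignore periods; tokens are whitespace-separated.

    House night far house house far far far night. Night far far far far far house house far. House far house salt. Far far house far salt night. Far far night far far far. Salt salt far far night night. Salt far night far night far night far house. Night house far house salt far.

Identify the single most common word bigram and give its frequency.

"far far", 11 times

Bigram frequencies (highest first):
  far far: 11
  night far: 7
  far house: 7
  far night: 6
  house far: 5
  salt far: 4
  … (9 more, each ≤ 2)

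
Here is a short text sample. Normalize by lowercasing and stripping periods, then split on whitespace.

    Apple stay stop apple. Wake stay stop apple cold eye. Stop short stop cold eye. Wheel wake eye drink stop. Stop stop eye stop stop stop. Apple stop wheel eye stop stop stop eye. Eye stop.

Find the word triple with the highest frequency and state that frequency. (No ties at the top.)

Trigram frequencies (highest first):
  stop stop stop: 3
  stay stop apple: 2
  stop stop eye: 2
  eye stop stop: 2
  apple stay stop: 1
  stop apple wake: 1
  … (23 more, each ≤ 1)

"stop stop stop", 3 times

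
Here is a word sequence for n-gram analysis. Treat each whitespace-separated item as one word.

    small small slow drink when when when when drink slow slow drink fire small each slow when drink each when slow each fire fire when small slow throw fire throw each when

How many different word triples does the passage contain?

32 tokens → 30 trigram windows in total.
Repeated trigrams (each contributes count−1 duplicates):
  when when when: 2
1 duplicate windows → 30 − 1 = 29 distinct.

29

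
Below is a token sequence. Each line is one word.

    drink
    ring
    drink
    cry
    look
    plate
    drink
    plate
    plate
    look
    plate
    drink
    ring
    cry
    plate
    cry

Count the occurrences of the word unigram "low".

Scanning the 16 tokens for "low":
  (none found)

0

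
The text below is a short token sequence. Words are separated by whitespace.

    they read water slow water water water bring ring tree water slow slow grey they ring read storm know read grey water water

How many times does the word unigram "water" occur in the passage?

7

Scanning the 23 tokens for "water":
  position 3: water
  position 5: water
  position 6: water
  position 7: water
  position 11: water
  position 22: water
  position 23: water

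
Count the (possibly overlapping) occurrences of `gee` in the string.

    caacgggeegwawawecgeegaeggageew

Sliding a length-3 window over the 30 characters (28 positions):
  position 7–9: gee
  position 18–20: gee
  position 27–29: gee

3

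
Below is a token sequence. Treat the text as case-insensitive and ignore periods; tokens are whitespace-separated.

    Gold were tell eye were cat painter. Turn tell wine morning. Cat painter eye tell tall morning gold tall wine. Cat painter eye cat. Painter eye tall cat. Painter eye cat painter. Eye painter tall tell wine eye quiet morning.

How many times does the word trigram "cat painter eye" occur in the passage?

5

Scanning the 38 overlapping trigram windows for "cat painter eye":
  position 12–14: cat painter eye
  position 21–23: cat painter eye
  position 24–26: cat painter eye
  position 28–30: cat painter eye
  position 31–33: cat painter eye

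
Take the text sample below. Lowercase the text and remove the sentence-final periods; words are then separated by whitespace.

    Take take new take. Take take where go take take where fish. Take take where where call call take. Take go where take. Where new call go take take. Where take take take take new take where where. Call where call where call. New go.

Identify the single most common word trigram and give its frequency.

Trigram frequencies (highest first):
  take take where: 4
  take take take: 3
  take take new: 2
  take new take: 2
  go take take: 2
  take where where: 2
  … (25 more, each ≤ 2)

"take take where", 4 times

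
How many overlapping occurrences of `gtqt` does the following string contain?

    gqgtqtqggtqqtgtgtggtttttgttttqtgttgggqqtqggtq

1

Sliding a length-4 window over the 45 characters (42 positions):
  position 3–6: gtqt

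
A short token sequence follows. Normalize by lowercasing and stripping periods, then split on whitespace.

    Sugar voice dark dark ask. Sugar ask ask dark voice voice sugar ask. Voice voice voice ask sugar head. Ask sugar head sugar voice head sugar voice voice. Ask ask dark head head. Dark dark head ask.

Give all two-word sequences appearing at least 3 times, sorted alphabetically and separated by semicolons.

ask sugar; sugar voice; voice voice

Bigram counts meeting the condition (at least 3 times):
  ask sugar: 3
  sugar voice: 3
  voice voice: 4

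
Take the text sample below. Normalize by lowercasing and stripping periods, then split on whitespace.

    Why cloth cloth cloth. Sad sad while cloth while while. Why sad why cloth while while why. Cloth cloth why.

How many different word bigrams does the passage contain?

20 tokens → 19 bigram windows in total.
Repeated bigrams (each contributes count−1 duplicates):
  cloth cloth: 3
  why cloth: 3
  cloth while: 2
  while while: 2
  while why: 2
7 duplicate windows → 19 − 7 = 12 distinct.

12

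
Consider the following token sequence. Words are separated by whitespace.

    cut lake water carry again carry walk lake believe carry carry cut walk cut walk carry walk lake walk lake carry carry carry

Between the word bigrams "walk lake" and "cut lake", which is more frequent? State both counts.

"walk lake" (3 vs 1)

"walk lake": 3 occurrences
"cut lake": 1 occurrence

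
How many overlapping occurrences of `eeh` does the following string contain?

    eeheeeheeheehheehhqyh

5

Sliding a length-3 window over the 21 characters (19 positions):
  position 1–3: eeh
  position 5–7: eeh
  position 8–10: eeh
  position 11–13: eeh
  position 15–17: eeh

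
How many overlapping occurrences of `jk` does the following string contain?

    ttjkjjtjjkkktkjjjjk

3

Sliding a length-2 window over the 19 characters (18 positions):
  position 3–4: jk
  position 9–10: jk
  position 18–19: jk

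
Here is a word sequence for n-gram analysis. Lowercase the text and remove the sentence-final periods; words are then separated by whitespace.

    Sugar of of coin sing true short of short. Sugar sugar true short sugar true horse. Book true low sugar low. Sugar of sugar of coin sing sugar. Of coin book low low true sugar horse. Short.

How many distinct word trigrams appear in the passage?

37 tokens → 35 trigram windows in total.
Repeated trigrams (each contributes count−1 duplicates):
  of coin sing: 2
  sugar of coin: 2
2 duplicate windows → 35 − 2 = 33 distinct.

33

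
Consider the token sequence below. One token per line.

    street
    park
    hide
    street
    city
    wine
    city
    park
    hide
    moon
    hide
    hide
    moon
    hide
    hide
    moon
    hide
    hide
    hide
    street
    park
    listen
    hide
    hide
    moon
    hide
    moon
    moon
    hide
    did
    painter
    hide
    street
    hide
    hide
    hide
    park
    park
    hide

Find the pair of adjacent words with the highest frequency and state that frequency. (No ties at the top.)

"hide hide", 7 times

Bigram frequencies (highest first):
  hide hide: 7
  hide moon: 5
  moon hide: 5
  park hide: 3
  hide street: 3
  street park: 2
  … (13 more, each ≤ 1)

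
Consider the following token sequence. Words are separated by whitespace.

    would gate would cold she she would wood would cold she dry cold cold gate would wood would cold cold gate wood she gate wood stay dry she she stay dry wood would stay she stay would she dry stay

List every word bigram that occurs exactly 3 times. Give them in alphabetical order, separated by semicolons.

Bigram counts meeting the condition (exactly 3 times):
  wood would: 3
  would cold: 3

wood would; would cold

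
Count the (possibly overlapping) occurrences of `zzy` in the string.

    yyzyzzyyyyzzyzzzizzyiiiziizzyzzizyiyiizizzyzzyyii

Sliding a length-3 window over the 49 characters (47 positions):
  position 5–7: zzy
  position 11–13: zzy
  position 18–20: zzy
  position 27–29: zzy
  position 41–43: zzy
  position 44–46: zzy

6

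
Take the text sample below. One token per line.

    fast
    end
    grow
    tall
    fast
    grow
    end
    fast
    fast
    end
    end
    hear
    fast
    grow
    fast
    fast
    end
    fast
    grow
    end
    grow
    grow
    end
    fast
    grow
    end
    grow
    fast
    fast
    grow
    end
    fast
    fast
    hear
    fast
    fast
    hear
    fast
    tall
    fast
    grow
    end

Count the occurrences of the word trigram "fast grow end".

5

Scanning the 40 overlapping trigram windows for "fast grow end":
  position 5–7: fast grow end
  position 18–20: fast grow end
  position 24–26: fast grow end
  position 29–31: fast grow end
  position 40–42: fast grow end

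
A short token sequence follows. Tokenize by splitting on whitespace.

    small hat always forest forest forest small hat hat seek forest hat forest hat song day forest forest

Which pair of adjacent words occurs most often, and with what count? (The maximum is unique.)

"forest forest", 3 times

Bigram frequencies (highest first):
  forest forest: 3
  small hat: 2
  forest hat: 2
  hat always: 1
  always forest: 1
  forest small: 1
  … (7 more, each ≤ 1)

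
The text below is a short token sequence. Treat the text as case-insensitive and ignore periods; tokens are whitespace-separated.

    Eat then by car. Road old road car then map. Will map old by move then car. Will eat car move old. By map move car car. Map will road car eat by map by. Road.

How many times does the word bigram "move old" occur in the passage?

1

Scanning the 35 overlapping bigram windows for "move old":
  position 21–22: move old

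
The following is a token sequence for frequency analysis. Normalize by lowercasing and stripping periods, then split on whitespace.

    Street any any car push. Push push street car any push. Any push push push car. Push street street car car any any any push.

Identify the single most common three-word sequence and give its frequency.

Trigram frequencies (highest first):
  push push push: 2
  street any any: 1
  any any car: 1
  any car push: 1
  car push push: 1
  push push street: 1
  … (16 more, each ≤ 1)

"push push push", 2 times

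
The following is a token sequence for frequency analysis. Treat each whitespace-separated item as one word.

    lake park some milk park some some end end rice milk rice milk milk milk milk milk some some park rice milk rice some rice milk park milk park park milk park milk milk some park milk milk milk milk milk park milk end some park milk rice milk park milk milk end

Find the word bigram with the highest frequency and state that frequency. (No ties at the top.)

Bigram frequencies (highest first):
  milk milk: 10
  park milk: 7
  milk park: 6
  rice milk: 5
  milk rice: 3
  some park: 3
  … (14 more, each ≤ 2)

"milk milk", 10 times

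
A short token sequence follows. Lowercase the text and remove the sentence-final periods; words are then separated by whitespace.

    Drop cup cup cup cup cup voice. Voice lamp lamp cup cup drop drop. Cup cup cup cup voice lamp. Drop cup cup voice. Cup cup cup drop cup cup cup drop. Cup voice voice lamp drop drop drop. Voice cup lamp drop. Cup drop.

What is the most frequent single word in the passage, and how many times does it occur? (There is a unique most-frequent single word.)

Unigram frequencies (highest first):
  cup: 22
  drop: 11
  voice: 7
  lamp: 5

"cup", 22 times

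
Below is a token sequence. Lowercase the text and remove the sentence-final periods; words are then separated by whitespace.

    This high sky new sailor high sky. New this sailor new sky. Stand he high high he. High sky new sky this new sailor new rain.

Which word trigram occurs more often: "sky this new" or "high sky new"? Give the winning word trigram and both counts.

"high sky new" (3 vs 1)

"sky this new": 1 occurrence
"high sky new": 3 occurrences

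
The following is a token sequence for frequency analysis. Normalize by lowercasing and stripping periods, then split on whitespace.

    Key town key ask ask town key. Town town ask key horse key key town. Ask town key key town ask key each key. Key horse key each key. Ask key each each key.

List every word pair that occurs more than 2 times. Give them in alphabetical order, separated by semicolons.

Bigram counts meeting the condition (more than 2 times):
  ask key: 3
  each key: 3
  key each: 3
  key key: 3
  key town: 4
  town ask: 3
  town key: 3

ask key; each key; key each; key key; key town; town ask; town key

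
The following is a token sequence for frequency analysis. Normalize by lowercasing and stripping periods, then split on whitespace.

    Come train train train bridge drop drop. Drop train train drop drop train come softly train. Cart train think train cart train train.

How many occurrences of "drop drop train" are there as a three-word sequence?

Scanning the 21 overlapping trigram windows for "drop drop train":
  position 7–9: drop drop train
  position 11–13: drop drop train

2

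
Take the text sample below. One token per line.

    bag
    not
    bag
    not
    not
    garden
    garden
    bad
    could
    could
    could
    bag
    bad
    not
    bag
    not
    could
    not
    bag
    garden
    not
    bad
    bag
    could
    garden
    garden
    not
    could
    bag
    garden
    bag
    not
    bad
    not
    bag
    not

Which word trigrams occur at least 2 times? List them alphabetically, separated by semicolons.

Trigram counts meeting the condition (at least 2 times):
  bad not bag: 2
  not bag not: 3

bad not bag; not bag not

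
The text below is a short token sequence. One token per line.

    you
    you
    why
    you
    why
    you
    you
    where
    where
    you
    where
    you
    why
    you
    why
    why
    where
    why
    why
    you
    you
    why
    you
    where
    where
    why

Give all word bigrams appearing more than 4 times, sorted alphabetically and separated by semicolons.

Bigram counts meeting the condition (more than 4 times):
  why you: 5
  you why: 5

why you; you why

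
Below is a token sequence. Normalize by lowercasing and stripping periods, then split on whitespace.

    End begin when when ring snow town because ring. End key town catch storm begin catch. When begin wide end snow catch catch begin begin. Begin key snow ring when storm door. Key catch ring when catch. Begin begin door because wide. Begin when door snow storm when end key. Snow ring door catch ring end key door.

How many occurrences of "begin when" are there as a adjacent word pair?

Scanning the 57 overlapping bigram windows for "begin when":
  position 2–3: begin when
  position 43–44: begin when

2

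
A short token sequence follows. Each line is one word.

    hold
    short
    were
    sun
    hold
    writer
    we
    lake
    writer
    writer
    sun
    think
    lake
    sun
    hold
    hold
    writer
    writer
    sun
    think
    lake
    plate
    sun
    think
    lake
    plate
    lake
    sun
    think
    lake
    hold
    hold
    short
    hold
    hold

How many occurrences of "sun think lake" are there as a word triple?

Scanning the 33 overlapping trigram windows for "sun think lake":
  position 11–13: sun think lake
  position 19–21: sun think lake
  position 23–25: sun think lake
  position 28–30: sun think lake

4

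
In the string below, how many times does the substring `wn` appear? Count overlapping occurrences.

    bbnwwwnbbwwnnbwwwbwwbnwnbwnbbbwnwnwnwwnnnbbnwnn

Sliding a length-2 window over the 47 characters (46 positions):
  position 6–7: wn
  position 11–12: wn
  position 23–24: wn
  position 26–27: wn
  position 31–32: wn
  position 33–34: wn
  position 35–36: wn
  position 38–39: wn
  position 45–46: wn

9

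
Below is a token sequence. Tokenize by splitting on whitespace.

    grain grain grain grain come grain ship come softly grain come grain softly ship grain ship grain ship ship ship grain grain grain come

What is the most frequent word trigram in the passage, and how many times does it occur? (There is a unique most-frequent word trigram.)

Trigram frequencies (highest first):
  grain grain grain: 3
  grain grain come: 2
  grain come grain: 2
  ship grain ship: 2
  come grain ship: 1
  grain ship come: 1
  … (11 more, each ≤ 1)

"grain grain grain", 3 times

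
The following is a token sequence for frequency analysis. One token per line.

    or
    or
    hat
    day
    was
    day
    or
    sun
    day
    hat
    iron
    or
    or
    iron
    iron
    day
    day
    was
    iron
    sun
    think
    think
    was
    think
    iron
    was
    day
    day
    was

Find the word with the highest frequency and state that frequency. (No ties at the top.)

"day", 7 times

Unigram frequencies (highest first):
  day: 7
  or: 5
  was: 5
  iron: 5
  think: 3
  hat: 2
  … (1 more, each ≤ 2)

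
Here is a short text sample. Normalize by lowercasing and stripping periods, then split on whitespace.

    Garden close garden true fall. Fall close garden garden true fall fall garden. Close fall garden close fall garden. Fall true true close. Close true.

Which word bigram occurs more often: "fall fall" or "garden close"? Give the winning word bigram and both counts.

"fall fall": 2 occurrences
"garden close": 3 occurrences

"garden close" (3 vs 2)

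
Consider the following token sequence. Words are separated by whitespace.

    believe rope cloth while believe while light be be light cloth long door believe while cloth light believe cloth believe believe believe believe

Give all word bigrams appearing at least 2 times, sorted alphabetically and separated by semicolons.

Bigram counts meeting the condition (at least 2 times):
  believe believe: 3
  believe while: 2

believe believe; believe while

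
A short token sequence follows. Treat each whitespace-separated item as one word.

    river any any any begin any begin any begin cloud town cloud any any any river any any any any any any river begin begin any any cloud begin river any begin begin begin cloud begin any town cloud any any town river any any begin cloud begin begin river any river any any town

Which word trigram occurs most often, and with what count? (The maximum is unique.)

Trigram frequencies (highest first):
  any any any: 6
  river any any: 4
  any any begin: 2
  any begin any: 2
  begin any begin: 2
  any begin cloud: 2
  … (28 more, each ≤ 2)

"any any any", 6 times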